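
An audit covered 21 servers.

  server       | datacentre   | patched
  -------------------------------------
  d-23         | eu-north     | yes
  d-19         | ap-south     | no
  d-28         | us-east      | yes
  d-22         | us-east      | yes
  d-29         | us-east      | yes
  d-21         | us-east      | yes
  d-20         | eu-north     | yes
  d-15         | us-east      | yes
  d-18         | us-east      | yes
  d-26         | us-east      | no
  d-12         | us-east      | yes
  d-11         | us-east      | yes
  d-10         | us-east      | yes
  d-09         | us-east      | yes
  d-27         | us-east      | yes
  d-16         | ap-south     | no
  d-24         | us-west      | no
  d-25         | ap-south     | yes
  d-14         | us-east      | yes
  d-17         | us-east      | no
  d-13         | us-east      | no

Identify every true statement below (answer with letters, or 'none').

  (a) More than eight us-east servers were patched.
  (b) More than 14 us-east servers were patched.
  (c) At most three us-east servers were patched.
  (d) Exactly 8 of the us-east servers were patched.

(a)

|A| = 15, |A ∩ B| = 12, |A ∖ B| = 3.
(a) |A ∩ B| > 8: holds.
(b) |A ∩ B| > 14: fails.
(c) |A ∩ B| ≤ 3: fails.
(d) |A ∩ B| = 8: fails.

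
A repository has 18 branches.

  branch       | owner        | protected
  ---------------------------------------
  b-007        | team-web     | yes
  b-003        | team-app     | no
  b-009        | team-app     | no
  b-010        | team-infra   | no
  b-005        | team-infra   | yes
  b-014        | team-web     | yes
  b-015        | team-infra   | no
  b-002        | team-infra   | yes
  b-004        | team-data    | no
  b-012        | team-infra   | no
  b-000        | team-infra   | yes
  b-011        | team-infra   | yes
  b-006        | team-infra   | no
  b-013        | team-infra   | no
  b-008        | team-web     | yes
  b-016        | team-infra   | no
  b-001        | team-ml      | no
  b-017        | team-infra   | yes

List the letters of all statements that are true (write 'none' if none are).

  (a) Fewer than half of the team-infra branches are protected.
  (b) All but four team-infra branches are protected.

|A| = 11, |A ∩ B| = 5, |A ∖ B| = 6.
(a) |A ∩ B| < |A ∖ B|: holds.
(b) |A ∖ B| = 4: fails.

(a)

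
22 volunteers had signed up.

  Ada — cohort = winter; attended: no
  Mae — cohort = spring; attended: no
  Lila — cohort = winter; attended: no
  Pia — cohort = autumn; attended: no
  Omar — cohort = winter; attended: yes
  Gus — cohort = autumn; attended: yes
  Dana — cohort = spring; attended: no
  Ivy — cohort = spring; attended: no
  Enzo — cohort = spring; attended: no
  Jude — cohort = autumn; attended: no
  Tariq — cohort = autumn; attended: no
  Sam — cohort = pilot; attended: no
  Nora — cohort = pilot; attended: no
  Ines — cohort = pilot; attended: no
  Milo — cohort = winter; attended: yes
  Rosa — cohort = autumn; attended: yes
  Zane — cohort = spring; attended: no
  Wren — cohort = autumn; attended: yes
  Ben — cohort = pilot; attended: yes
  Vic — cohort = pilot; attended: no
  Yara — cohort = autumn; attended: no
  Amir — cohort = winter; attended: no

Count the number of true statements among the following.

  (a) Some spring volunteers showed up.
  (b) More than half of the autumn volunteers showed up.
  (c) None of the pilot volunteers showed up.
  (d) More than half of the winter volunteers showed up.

0

(a) spring: |A| = 5, |A ∩ B| = 0; needs A ∩ B ≠ ∅ (|A ∩ B| ≥ 1) — false.
(b) autumn: |A| = 7, |A ∩ B| = 3; needs |A ∩ B| > |A ∖ B| — false.
(c) pilot: |A| = 5, |A ∩ B| = 1; needs A ∩ B = ∅ (|A ∩ B| = 0) — false.
(d) winter: |A| = 5, |A ∩ B| = 2; needs |A ∩ B| > |A ∖ B| — false.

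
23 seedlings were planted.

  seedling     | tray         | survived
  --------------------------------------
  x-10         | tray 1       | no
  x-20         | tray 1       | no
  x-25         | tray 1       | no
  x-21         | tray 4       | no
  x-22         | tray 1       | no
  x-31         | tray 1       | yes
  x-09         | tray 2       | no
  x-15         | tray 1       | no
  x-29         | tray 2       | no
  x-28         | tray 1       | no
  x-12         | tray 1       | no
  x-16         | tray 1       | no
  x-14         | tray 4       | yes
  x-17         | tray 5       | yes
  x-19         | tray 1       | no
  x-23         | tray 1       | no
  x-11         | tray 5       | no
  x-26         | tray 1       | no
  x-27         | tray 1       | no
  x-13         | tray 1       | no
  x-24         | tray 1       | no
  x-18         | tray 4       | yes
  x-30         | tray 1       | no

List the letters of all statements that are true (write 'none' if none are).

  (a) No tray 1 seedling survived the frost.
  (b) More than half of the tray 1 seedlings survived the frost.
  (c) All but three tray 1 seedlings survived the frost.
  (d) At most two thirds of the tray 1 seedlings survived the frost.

|A| = 16, |A ∩ B| = 1, |A ∖ B| = 15.
(a) A ∩ B = ∅ (|A ∩ B| = 0): fails.
(b) |A ∩ B| > |A ∖ B|: fails.
(c) |A ∖ B| = 3: fails.
(d) |A ∩ B| / |A| ≤ 2/3: holds.

(d)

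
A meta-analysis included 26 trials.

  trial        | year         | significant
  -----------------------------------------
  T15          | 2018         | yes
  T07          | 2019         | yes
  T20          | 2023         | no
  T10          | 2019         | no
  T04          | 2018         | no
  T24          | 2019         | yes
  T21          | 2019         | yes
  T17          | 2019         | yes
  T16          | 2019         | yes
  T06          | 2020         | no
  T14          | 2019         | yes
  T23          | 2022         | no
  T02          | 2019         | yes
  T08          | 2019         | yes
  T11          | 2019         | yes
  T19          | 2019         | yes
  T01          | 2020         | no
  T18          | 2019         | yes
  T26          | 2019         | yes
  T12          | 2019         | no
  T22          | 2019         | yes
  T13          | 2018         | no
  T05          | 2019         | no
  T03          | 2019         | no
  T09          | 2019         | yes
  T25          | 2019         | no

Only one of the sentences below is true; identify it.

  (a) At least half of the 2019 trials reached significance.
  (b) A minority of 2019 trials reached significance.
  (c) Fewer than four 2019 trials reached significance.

|A| = 19, |A ∩ B| = 14, |A ∖ B| = 5.
(a) requires |A ∩ B| ≥ |A ∖ B|: true.
(b) requires |A ∩ B| < |A ∖ B|: false.
(c) requires |A ∩ B| < 4: false.

(a)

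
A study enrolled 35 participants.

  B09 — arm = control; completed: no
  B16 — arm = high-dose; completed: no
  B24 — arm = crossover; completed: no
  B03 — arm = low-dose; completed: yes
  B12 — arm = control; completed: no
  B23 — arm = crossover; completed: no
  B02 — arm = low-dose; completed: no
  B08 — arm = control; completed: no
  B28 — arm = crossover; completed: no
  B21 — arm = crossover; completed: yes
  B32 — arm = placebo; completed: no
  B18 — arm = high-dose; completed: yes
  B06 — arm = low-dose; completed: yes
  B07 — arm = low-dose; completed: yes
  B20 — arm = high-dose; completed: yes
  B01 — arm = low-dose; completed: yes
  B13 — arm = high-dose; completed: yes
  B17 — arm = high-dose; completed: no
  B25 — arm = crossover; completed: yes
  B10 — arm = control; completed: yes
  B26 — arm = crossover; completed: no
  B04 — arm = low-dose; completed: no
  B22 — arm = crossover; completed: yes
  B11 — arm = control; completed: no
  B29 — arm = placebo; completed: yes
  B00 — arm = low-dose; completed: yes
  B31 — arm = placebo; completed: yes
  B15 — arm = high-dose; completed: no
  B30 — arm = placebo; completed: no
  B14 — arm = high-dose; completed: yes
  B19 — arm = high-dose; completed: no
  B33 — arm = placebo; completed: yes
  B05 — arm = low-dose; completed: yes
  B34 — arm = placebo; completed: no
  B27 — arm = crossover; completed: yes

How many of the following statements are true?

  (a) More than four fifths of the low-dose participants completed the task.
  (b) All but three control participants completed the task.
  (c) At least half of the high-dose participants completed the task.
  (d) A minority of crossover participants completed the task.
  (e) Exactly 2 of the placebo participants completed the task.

(a) low-dose: |A| = 8, |A ∩ B| = 6; needs |A ∩ B| / |A| > 4/5 — false.
(b) control: |A| = 5, |A ∩ B| = 1; needs |A ∖ B| = 3 — false.
(c) high-dose: |A| = 8, |A ∩ B| = 4; needs |A ∩ B| ≥ |A ∖ B| — true.
(d) crossover: |A| = 8, |A ∩ B| = 4; needs |A ∩ B| < |A ∖ B| — false.
(e) placebo: |A| = 6, |A ∩ B| = 3; needs |A ∩ B| = 2 — false.

1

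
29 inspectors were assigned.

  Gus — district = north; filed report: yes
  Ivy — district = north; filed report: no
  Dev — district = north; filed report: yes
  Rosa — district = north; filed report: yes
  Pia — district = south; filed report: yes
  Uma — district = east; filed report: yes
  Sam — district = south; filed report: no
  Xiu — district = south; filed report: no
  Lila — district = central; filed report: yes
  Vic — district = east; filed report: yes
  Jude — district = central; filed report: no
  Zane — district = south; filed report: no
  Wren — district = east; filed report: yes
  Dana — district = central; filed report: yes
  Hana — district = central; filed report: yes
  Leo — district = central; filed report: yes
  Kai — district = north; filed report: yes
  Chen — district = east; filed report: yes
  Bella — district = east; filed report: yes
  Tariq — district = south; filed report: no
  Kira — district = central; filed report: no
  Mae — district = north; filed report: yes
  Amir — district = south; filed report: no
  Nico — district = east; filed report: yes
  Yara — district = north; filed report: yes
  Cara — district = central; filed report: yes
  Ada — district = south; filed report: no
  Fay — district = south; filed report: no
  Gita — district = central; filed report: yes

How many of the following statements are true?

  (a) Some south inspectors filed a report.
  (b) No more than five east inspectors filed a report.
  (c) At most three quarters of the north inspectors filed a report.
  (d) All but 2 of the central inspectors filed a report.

2

(a) south: |A| = 8, |A ∩ B| = 1; needs A ∩ B ≠ ∅ (|A ∩ B| ≥ 1) — true.
(b) east: |A| = 6, |A ∩ B| = 6; needs |A ∩ B| ≤ 5 — false.
(c) north: |A| = 7, |A ∩ B| = 6; needs |A ∩ B| / |A| ≤ 3/4 — false.
(d) central: |A| = 8, |A ∩ B| = 6; needs |A ∖ B| = 2 — true.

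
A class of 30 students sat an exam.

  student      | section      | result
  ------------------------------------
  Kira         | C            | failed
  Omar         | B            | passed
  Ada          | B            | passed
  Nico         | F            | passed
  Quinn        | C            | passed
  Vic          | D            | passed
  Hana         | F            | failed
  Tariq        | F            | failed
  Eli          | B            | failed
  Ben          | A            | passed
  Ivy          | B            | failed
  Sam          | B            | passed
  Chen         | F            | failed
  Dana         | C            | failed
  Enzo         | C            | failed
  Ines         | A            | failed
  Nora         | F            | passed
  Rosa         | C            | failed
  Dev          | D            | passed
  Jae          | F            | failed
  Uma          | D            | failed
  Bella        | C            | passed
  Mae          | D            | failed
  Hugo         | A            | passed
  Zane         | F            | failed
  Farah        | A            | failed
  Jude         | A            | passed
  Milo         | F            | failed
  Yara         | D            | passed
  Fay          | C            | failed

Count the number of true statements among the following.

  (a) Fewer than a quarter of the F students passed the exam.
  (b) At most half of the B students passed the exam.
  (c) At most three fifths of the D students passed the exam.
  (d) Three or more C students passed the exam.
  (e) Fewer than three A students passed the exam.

1

(a) F: |A| = 8, |A ∩ B| = 2; needs |A ∩ B| / |A| < 1/4 — false.
(b) B: |A| = 5, |A ∩ B| = 3; needs |A ∩ B| ≤ |A ∖ B| — false.
(c) D: |A| = 5, |A ∩ B| = 3; needs |A ∩ B| / |A| ≤ 3/5 — true.
(d) C: |A| = 7, |A ∩ B| = 2; needs |A ∩ B| ≥ 3 — false.
(e) A: |A| = 5, |A ∩ B| = 3; needs |A ∩ B| < 3 — false.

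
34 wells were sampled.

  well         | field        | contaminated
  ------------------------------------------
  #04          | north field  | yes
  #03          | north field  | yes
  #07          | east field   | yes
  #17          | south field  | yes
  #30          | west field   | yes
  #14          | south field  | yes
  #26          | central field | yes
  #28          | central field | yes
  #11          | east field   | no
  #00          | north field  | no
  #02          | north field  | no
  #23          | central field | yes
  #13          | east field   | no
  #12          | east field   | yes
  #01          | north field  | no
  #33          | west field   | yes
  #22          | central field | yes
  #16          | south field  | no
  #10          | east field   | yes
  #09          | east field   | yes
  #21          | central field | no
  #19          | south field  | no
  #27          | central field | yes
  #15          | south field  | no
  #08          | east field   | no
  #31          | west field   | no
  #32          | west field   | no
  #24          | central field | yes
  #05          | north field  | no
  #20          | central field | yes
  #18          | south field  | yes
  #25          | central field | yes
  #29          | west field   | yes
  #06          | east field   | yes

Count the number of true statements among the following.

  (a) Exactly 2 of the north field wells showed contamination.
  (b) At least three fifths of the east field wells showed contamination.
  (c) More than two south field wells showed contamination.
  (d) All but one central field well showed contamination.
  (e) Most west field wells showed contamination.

5

(a) north field: |A| = 6, |A ∩ B| = 2; needs |A ∩ B| = 2 — true.
(b) east field: |A| = 8, |A ∩ B| = 5; needs |A ∩ B| / |A| ≥ 3/5 — true.
(c) south field: |A| = 6, |A ∩ B| = 3; needs |A ∩ B| > 2 — true.
(d) central field: |A| = 9, |A ∩ B| = 8; needs |A ∖ B| = 1 — true.
(e) west field: |A| = 5, |A ∩ B| = 3; needs |A ∩ B| > |A ∖ B| — true.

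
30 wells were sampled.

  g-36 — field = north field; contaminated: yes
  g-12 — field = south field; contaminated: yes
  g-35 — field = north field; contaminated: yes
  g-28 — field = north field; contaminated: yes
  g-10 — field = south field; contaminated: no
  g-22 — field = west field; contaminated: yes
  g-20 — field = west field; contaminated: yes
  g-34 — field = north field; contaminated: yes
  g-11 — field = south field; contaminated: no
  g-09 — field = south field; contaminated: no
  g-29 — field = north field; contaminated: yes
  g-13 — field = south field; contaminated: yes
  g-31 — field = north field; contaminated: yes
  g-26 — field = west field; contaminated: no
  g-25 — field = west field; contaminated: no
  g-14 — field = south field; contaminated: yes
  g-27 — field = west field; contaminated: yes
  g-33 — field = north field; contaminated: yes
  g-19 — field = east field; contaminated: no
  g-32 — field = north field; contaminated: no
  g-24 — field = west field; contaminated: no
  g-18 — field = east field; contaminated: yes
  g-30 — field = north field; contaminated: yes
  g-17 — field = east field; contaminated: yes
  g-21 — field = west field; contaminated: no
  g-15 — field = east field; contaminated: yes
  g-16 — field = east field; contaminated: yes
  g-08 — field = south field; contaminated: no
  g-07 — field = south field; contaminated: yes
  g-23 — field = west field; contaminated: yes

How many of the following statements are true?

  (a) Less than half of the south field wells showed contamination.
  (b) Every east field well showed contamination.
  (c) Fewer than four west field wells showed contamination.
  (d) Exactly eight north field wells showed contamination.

1

(a) south field: |A| = 8, |A ∩ B| = 4; needs |A ∩ B| < |A ∖ B| — false.
(b) east field: |A| = 5, |A ∩ B| = 4; needs A ⊆ B, i.e. every element of A is in B (|A ∖ B| = 0) — false.
(c) west field: |A| = 8, |A ∩ B| = 4; needs |A ∩ B| < 4 — false.
(d) north field: |A| = 9, |A ∩ B| = 8; needs |A ∩ B| = 8 — true.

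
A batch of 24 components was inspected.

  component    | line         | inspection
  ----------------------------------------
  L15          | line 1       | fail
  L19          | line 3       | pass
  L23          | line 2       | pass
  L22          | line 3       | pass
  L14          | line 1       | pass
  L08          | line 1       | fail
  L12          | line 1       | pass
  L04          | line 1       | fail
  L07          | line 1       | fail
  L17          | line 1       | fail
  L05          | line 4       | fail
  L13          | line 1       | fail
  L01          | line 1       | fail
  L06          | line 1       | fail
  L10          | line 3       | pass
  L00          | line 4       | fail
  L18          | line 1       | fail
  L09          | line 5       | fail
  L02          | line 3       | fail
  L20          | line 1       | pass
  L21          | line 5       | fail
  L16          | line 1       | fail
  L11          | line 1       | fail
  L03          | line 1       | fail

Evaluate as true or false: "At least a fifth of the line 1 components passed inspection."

True

Truth condition: |A ∩ B| / |A| ≥ 1/5.
|A| = 15, |A ∩ B| = 3, |A ∖ B| = 12.
|A ∩ B|/|A| = 3/15, so the statement is true.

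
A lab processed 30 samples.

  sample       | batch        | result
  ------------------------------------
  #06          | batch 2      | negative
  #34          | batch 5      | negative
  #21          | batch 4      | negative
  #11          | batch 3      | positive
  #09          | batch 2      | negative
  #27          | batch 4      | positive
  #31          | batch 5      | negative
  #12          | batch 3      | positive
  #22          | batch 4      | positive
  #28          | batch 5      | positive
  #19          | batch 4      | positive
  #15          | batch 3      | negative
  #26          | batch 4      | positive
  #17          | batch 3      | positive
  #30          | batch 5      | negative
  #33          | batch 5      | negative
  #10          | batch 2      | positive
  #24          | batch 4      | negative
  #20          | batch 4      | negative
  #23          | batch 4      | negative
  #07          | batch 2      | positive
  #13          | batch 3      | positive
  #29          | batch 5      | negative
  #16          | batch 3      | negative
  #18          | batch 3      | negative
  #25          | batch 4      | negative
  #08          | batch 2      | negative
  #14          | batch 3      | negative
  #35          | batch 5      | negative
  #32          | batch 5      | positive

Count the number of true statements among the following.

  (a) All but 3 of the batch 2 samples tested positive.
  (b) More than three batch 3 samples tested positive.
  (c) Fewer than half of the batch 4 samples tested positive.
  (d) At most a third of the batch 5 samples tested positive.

4

(a) batch 2: |A| = 5, |A ∩ B| = 2; needs |A ∖ B| = 3 — true.
(b) batch 3: |A| = 8, |A ∩ B| = 4; needs |A ∩ B| > 3 — true.
(c) batch 4: |A| = 9, |A ∩ B| = 4; needs |A ∩ B| < |A ∖ B| — true.
(d) batch 5: |A| = 8, |A ∩ B| = 2; needs |A ∩ B| / |A| ≤ 1/3 — true.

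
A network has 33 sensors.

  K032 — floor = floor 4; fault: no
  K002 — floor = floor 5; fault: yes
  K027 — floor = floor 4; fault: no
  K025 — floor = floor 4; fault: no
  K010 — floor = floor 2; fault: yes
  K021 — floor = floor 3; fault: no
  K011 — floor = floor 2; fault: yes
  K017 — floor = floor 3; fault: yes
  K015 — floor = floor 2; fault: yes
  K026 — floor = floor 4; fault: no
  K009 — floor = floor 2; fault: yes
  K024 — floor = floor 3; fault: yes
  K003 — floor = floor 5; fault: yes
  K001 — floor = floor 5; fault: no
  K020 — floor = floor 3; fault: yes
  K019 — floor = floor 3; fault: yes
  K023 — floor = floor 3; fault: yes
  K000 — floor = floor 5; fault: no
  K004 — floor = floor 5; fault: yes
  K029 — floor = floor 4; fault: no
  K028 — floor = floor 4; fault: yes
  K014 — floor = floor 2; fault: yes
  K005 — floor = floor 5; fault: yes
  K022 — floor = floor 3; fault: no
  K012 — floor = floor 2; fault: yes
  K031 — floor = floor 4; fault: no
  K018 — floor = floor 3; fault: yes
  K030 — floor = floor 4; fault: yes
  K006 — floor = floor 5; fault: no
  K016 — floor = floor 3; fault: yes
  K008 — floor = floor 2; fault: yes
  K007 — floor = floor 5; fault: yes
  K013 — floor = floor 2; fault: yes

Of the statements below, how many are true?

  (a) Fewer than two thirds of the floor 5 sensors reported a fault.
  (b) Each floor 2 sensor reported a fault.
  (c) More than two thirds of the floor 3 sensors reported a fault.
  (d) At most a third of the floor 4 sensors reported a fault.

(a) floor 5: |A| = 8, |A ∩ B| = 5; needs |A ∩ B| / |A| < 2/3 — true.
(b) floor 2: |A| = 8, |A ∩ B| = 8; needs A ⊆ B, i.e. every element of A is in B (|A ∖ B| = 0) — true.
(c) floor 3: |A| = 9, |A ∩ B| = 7; needs |A ∩ B| / |A| > 2/3 — true.
(d) floor 4: |A| = 8, |A ∩ B| = 2; needs |A ∩ B| / |A| ≤ 1/3 — true.

4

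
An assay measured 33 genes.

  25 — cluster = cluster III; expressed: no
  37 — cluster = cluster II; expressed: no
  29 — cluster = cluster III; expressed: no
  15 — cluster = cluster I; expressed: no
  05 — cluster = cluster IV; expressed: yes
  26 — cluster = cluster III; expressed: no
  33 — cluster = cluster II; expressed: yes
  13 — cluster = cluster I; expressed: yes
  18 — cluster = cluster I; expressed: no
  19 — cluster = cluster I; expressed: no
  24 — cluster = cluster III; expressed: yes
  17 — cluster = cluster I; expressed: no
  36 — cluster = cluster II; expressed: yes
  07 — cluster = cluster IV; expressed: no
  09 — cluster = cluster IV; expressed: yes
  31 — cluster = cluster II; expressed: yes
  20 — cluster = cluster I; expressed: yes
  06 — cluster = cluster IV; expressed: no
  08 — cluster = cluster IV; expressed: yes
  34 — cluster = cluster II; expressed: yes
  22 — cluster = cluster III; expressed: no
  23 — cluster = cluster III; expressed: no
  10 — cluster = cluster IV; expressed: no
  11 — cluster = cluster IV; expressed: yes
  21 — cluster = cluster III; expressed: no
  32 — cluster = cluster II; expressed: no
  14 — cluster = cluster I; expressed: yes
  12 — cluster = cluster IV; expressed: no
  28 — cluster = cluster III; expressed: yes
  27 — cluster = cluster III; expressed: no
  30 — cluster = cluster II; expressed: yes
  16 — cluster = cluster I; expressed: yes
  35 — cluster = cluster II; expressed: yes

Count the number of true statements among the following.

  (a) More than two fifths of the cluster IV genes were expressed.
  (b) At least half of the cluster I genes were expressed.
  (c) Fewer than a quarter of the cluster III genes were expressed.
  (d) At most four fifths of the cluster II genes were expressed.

(a) cluster IV: |A| = 8, |A ∩ B| = 4; needs |A ∩ B| / |A| > 2/5 — true.
(b) cluster I: |A| = 8, |A ∩ B| = 4; needs |A ∩ B| ≥ |A ∖ B| — true.
(c) cluster III: |A| = 9, |A ∩ B| = 2; needs |A ∩ B| / |A| < 1/4 — true.
(d) cluster II: |A| = 8, |A ∩ B| = 6; needs |A ∩ B| / |A| ≤ 4/5 — true.

4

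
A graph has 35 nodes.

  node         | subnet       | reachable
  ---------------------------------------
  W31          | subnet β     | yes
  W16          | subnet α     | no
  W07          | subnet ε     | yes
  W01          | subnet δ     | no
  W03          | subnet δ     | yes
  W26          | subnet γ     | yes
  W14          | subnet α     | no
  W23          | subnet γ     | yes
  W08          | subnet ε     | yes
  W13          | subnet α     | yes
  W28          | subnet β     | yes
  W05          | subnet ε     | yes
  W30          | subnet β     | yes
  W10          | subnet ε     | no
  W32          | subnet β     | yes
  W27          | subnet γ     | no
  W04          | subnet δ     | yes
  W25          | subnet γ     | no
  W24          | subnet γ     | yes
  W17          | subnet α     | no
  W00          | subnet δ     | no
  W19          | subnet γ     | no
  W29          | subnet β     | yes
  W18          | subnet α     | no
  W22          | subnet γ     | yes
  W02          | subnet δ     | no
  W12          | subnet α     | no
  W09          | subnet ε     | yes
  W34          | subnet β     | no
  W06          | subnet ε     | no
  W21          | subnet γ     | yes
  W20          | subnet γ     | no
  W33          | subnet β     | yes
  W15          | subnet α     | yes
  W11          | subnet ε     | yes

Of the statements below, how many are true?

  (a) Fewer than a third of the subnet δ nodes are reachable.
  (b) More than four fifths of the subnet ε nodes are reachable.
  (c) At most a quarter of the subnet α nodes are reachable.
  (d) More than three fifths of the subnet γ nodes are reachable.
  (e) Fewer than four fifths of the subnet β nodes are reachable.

(a) subnet δ: |A| = 5, |A ∩ B| = 2; needs |A ∩ B| / |A| < 1/3 — false.
(b) subnet ε: |A| = 7, |A ∩ B| = 5; needs |A ∩ B| / |A| > 4/5 — false.
(c) subnet α: |A| = 7, |A ∩ B| = 2; needs |A ∩ B| / |A| ≤ 1/4 — false.
(d) subnet γ: |A| = 9, |A ∩ B| = 5; needs |A ∩ B| / |A| > 3/5 — false.
(e) subnet β: |A| = 7, |A ∩ B| = 6; needs |A ∩ B| / |A| < 4/5 — false.

0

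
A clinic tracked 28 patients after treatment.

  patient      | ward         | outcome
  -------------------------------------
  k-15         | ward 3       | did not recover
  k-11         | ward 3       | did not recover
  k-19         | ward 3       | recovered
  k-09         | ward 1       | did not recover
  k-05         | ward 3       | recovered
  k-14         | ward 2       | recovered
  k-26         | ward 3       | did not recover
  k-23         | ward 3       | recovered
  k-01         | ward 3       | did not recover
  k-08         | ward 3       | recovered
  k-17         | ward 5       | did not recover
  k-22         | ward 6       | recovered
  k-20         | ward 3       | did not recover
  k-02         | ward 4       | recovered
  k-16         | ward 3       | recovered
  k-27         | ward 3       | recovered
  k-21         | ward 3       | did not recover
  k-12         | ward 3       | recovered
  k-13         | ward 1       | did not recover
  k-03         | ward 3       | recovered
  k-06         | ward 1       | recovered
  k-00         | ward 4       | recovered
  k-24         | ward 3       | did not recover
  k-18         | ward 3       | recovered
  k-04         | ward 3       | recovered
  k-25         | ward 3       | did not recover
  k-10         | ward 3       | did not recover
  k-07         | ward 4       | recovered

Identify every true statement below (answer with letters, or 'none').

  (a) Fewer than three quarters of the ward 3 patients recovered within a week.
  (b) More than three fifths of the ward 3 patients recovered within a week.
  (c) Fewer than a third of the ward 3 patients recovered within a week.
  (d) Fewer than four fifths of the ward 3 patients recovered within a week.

|A| = 19, |A ∩ B| = 10, |A ∖ B| = 9.
(a) |A ∩ B| / |A| < 3/4: holds.
(b) |A ∩ B| / |A| > 3/5: fails.
(c) |A ∩ B| / |A| < 1/3: fails.
(d) |A ∩ B| / |A| < 4/5: holds.

(a), (d)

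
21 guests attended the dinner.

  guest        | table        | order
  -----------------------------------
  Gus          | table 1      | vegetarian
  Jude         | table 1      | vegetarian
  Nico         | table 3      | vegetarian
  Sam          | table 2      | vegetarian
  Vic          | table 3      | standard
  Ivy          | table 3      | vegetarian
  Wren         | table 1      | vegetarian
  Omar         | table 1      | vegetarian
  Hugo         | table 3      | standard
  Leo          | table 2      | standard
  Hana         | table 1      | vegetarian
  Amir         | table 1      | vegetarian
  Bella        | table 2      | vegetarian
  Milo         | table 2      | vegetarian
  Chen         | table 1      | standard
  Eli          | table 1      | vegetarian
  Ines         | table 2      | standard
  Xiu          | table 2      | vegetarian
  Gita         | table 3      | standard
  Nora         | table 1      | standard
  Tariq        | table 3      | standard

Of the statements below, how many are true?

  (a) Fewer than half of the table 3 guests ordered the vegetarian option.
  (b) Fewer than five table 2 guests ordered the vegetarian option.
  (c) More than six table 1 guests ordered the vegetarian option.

(a) table 3: |A| = 6, |A ∩ B| = 2; needs |A ∩ B| < |A ∖ B| — true.
(b) table 2: |A| = 6, |A ∩ B| = 4; needs |A ∩ B| < 5 — true.
(c) table 1: |A| = 9, |A ∩ B| = 7; needs |A ∩ B| > 6 — true.

3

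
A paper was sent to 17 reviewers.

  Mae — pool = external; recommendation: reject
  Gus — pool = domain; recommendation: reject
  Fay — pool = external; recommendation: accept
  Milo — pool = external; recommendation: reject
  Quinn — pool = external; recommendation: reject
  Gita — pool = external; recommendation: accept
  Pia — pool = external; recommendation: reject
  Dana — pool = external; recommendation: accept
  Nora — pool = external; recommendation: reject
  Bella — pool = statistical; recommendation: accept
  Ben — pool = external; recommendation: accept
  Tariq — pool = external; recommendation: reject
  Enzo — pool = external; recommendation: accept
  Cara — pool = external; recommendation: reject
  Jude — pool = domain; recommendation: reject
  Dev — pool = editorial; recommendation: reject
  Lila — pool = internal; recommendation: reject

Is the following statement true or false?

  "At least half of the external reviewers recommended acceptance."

False

'At least half of the external reviewers recommended acceptance' holds iff |A ∩ B| ≥ |A ∖ B|.
A (the restrictor) = {Mae, Fay, Milo, Quinn, Gita, Pia, Dana, Nora, Ben, Tariq, Enzo, Cara}, |A| = 12.
A ∩ B = {Fay, Gita, Dana, Ben, Enzo}, so |A ∩ B| = 5.
A ∖ B = {Mae, Milo, Quinn, Pia, Nora, Tariq, Cara}, so |A ∖ B| = 7.
5 < 7, so the statement is false.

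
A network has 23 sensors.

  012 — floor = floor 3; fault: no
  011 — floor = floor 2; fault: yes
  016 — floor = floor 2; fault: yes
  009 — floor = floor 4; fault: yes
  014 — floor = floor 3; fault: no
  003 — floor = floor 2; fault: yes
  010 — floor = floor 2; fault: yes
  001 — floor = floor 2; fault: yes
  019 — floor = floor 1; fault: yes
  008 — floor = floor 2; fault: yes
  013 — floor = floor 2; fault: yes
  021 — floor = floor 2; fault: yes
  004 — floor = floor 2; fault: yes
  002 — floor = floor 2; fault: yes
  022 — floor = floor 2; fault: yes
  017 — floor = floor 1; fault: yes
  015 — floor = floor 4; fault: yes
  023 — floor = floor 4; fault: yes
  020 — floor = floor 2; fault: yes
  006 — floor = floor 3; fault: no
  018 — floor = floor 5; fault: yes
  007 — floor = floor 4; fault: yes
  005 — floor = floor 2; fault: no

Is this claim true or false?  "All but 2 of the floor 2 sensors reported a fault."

'All but 2 of the floor 2 sensors reported a fault' holds iff |A ∖ B| = 2.
A (the restrictor) = {011, 016, 003, 010, 001, 008, 013, 021, 004, 002, 022, 020, 005}, |A| = 13.
A ∖ B = {005}, so |A ∖ B| = 1.
|A ∖ B| = 1, so the statement is false.

False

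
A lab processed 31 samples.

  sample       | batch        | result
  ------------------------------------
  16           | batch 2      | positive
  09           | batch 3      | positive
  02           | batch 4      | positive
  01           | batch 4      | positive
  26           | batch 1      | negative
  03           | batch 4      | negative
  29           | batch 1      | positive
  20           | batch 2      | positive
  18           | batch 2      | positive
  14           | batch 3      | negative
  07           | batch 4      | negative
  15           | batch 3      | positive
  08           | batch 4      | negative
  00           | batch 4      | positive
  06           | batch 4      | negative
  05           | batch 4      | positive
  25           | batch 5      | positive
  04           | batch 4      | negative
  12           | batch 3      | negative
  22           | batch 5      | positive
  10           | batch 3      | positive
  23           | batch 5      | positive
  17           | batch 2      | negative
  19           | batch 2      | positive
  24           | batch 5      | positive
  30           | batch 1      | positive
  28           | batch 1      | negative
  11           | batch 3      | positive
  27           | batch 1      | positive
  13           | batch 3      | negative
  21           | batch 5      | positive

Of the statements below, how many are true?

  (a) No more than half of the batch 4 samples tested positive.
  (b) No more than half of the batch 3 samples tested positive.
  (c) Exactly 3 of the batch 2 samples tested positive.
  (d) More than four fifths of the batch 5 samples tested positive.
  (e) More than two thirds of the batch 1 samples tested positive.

(a) batch 4: |A| = 9, |A ∩ B| = 4; needs |A ∩ B| ≤ |A ∖ B| — true.
(b) batch 3: |A| = 7, |A ∩ B| = 4; needs |A ∩ B| ≤ |A ∖ B| — false.
(c) batch 2: |A| = 5, |A ∩ B| = 4; needs |A ∩ B| = 3 — false.
(d) batch 5: |A| = 5, |A ∩ B| = 5; needs |A ∩ B| / |A| > 4/5 — true.
(e) batch 1: |A| = 5, |A ∩ B| = 3; needs |A ∩ B| / |A| > 2/3 — false.

2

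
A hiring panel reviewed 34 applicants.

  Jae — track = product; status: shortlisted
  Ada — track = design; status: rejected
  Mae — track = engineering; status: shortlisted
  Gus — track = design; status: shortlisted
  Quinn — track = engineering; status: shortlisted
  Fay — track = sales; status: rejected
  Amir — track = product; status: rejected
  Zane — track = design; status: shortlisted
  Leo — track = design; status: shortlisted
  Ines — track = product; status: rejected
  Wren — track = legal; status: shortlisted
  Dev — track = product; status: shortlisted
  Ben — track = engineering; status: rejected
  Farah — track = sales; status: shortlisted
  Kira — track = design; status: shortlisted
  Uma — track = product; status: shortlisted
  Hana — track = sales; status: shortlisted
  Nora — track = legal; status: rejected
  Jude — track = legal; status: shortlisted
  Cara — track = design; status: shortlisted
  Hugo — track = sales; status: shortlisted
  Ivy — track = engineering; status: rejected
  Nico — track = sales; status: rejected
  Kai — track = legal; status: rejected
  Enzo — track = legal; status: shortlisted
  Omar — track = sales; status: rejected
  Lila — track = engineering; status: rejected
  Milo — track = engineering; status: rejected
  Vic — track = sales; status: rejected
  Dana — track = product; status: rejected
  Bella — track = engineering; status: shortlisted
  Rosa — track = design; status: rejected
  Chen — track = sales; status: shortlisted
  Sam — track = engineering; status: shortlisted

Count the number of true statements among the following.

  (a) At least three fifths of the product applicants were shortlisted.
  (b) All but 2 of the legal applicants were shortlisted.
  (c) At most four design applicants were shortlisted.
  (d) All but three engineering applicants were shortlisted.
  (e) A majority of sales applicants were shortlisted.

1

(a) product: |A| = 6, |A ∩ B| = 3; needs |A ∩ B| / |A| ≥ 3/5 — false.
(b) legal: |A| = 5, |A ∩ B| = 3; needs |A ∖ B| = 2 — true.
(c) design: |A| = 7, |A ∩ B| = 5; needs |A ∩ B| ≤ 4 — false.
(d) engineering: |A| = 8, |A ∩ B| = 4; needs |A ∖ B| = 3 — false.
(e) sales: |A| = 8, |A ∩ B| = 4; needs |A ∩ B| > |A ∖ B| — false.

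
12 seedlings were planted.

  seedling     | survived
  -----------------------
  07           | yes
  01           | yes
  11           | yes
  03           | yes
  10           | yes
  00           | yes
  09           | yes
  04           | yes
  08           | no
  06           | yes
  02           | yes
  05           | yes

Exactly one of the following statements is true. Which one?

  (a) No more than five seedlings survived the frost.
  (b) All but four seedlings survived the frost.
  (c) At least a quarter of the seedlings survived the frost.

|A| = 12, |A ∩ B| = 11, |A ∖ B| = 1.
(a) requires |A ∩ B| ≤ 5: false.
(b) requires |A ∖ B| = 4: false.
(c) requires |A ∩ B| / |A| ≥ 1/4: true.

(c)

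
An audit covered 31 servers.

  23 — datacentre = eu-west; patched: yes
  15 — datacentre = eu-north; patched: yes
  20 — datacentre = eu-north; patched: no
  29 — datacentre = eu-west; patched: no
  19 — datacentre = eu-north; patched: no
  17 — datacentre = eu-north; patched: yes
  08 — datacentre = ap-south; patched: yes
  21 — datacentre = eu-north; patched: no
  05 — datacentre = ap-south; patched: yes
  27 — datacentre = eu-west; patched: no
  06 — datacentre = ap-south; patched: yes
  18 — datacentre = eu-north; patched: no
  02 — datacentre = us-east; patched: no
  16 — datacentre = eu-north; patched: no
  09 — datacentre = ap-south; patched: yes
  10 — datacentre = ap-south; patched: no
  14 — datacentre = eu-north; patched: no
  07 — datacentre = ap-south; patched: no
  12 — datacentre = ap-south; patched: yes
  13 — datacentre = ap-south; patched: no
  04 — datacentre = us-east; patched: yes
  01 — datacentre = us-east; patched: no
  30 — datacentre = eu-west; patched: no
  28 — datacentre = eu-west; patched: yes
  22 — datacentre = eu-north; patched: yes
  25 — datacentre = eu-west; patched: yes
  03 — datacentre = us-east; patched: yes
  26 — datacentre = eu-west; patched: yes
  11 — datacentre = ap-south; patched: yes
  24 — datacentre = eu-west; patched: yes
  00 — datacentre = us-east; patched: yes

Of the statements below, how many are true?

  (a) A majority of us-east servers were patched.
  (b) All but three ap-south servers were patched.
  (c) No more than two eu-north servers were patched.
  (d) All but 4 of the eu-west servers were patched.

2

(a) us-east: |A| = 5, |A ∩ B| = 3; needs |A ∩ B| > |A ∖ B| — true.
(b) ap-south: |A| = 9, |A ∩ B| = 6; needs |A ∖ B| = 3 — true.
(c) eu-north: |A| = 9, |A ∩ B| = 3; needs |A ∩ B| ≤ 2 — false.
(d) eu-west: |A| = 8, |A ∩ B| = 5; needs |A ∖ B| = 4 — false.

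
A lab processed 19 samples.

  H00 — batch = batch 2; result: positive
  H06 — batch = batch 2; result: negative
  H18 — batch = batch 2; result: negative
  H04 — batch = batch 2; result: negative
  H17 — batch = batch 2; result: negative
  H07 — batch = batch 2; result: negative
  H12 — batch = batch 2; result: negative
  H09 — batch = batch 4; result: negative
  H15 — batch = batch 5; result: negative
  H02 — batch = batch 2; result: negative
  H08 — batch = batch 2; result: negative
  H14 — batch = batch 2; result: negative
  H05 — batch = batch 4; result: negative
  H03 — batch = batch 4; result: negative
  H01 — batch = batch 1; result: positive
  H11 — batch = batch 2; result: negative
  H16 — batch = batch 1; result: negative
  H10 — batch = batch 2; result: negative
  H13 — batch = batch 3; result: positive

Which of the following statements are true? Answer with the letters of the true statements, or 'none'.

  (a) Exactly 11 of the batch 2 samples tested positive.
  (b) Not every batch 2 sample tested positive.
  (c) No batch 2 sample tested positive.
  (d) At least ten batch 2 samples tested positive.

|A| = 12, |A ∩ B| = 1, |A ∖ B| = 11.
(a) |A ∩ B| = 11: fails.
(b) A ⊄ B (|A ∖ B| ≥ 1): holds.
(c) A ∩ B = ∅ (|A ∩ B| = 0): fails.
(d) |A ∩ B| ≥ 10: fails.

(b)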